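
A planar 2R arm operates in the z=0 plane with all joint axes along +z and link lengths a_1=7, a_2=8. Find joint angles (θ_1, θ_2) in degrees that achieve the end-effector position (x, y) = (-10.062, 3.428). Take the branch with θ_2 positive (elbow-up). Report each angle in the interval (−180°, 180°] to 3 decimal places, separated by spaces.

112.371 90.003

cos θ_2 = (112.9950−7²−8²)/(2·7·8) = -0.0000; θ_2 = 90.0025° (elbow-up)
β = atan2(3.4280,-10.0620) = 161.1867°; ψ = atan2(8.0000,6.9996) = 48.8155°
θ_1 = β − ψ = 112.3711°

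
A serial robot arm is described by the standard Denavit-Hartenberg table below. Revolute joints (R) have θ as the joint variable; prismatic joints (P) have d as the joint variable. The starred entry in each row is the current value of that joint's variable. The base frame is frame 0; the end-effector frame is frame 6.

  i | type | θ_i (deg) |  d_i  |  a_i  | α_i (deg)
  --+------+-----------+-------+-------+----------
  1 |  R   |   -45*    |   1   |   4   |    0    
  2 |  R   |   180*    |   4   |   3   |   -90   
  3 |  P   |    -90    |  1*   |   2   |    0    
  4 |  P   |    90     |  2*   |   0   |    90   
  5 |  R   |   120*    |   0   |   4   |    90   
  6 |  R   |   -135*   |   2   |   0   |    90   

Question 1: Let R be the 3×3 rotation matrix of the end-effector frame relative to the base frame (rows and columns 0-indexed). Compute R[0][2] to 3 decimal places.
End-effector z-axis (col 2 of R) = (0.1830,0.6830,0.7071)
R[0][2] = 0.1830

0.183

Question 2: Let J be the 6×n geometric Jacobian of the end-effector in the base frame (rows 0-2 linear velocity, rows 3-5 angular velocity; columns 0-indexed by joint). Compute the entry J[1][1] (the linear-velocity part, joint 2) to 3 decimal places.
axis z_1 = (0.0000,0.0000,1.0000); lever o_n−o_1 = (-7.2098,-3.3461,6.0000)
cross product → J_v[:, 1] = (3.3461,-7.2098,0.0000)
J_ω[:, 1] = z_1
entry J[1][1] = -7.2098

-7.210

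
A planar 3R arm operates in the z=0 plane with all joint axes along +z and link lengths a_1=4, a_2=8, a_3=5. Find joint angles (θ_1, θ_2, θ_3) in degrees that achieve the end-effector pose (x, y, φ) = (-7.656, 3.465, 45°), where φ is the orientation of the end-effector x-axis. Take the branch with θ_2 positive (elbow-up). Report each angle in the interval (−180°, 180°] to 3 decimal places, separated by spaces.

wrist centre = target − a_3·(cos φ, sin φ) = (-11.1915, -0.0705)
cos θ_2 = (125.2554−4²−8²)/(2·4·8) = 0.7071; θ_2 = 44.9993° (elbow-up)
β = atan2(-0.0705,-11.1915) = -179.6389°; ψ = atan2(5.6568,9.6569) = 30.3607°
θ_1 = β − ψ = -209.9996°
θ_3 = φ − θ_1 − θ_2 = -149.9997° (wrapped to (-180°,180°])

150.000 44.999 -150.000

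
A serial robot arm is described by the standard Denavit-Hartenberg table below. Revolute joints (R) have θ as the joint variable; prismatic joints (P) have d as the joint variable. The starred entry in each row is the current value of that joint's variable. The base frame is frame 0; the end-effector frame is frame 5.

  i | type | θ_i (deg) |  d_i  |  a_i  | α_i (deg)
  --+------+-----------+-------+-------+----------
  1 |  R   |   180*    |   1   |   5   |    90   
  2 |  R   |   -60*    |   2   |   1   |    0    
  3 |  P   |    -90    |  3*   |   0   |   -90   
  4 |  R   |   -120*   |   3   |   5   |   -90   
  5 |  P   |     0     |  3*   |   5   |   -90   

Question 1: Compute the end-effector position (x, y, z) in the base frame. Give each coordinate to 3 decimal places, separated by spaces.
-9.080 15.160 -1.263

after link 1: o_1 = (-5.0000, 0.0000, 1.0000)
after link 2: o_2 = (-5.5000, 2.0000, 0.1340)
after link 3: o_3 = (-5.5000, 5.0000, 0.1340)
after link 4: o_4 = (-9.1651, 9.3301, -1.2141)
after link 5: o_5 = (-9.0801, 15.1603, -1.2631)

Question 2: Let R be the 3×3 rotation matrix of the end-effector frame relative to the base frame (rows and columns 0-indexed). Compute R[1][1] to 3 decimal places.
-0.500

End-effector y-axis (col 1 of R) = (-0.7500,-0.5000,0.4330)
R[1][1] = -0.5000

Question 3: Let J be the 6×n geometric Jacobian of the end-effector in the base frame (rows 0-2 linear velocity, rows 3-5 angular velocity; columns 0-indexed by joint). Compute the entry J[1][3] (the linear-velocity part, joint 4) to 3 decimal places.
axis z_3 = (-0.5000,0.0000,-0.8660); lever o_n−o_3 = (-3.5801,10.1603,-1.3971)
cross product → J_v[:, 3] = (8.7990,2.4019,-5.0801)
J_ω[:, 3] = z_3
entry J[1][3] = 2.4019

2.402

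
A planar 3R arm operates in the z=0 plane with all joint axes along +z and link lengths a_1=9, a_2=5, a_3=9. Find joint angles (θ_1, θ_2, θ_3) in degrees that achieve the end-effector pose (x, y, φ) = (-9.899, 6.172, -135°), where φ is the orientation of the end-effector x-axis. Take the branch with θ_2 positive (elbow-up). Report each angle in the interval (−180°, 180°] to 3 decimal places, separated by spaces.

90.000 44.994 90.007

wrist centre = target − a_3·(cos φ, sin φ) = (-3.5350, 12.5360)
cos θ_2 = (169.6468−9²−5²)/(2·9·5) = 0.7072; θ_2 = 44.9935° (elbow-up)
β = atan2(12.5360,-3.5350) = 105.7480°; ψ = atan2(3.5351,12.5359) = 15.7485°
θ_1 = β − ψ = 89.9996°
θ_3 = φ − θ_1 − θ_2 = 90.0069° (wrapped to (-180°,180°])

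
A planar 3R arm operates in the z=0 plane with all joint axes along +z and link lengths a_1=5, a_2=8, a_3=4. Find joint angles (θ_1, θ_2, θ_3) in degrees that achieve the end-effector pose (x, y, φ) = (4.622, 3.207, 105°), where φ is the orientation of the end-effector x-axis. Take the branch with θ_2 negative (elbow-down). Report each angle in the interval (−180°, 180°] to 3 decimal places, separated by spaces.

89.997 -134.995 149.998

wrist centre = target − a_3·(cos φ, sin φ) = (5.6573, -0.6567)
cos θ_2 = (32.4360−5²−8²)/(2·5·8) = -0.7070; θ_2 = -134.9954° (elbow-down)
β = atan2(-0.6567,5.6573) = -6.6213°; ψ = atan2(-5.6573,-0.6564) = -96.6182°
θ_1 = β − ψ = 89.9969°
θ_3 = φ − θ_1 − θ_2 = 149.9985° (wrapped to (-180°,180°])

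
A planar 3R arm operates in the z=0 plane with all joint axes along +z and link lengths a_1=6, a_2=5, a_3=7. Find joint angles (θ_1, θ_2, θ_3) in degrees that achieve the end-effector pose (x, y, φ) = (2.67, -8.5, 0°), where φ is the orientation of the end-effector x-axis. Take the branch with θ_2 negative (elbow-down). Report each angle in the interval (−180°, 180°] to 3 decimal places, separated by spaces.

wrist centre = target − a_3·(cos φ, sin φ) = (-4.3300, -8.5000)
cos θ_2 = (90.9989−6²−5²)/(2·6·5) = 0.5000; θ_2 = -60.0012° (elbow-down)
β = atan2(-8.5000,-4.3300) = -116.9948°; ψ = atan2(-4.3302,8.4999) = -26.9960°
θ_1 = β − ψ = -89.9988°
θ_3 = φ − θ_1 − θ_2 = 150.0000° (wrapped to (-180°,180°])

-89.999 -60.001 150.000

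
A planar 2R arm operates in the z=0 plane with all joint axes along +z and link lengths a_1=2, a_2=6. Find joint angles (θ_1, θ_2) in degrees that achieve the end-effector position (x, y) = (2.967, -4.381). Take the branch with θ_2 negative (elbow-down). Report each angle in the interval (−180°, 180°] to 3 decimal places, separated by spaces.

45.012 -120.010

cos θ_2 = (27.9963−2²−6²)/(2·2·6) = -0.5002; θ_2 = -120.0103° (elbow-down)
β = atan2(-4.3810,2.9670) = -55.8925°; ψ = atan2(-5.1956,-1.0009) = -100.9045°
θ_1 = β − ψ = 45.0120°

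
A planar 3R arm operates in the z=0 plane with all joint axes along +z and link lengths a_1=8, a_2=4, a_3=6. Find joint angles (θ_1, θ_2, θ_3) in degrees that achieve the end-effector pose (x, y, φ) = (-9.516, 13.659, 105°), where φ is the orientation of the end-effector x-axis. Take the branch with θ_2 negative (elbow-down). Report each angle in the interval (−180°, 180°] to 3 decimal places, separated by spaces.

wrist centre = target − a_3·(cos φ, sin φ) = (-7.9631, 7.8634)
cos θ_2 = (125.2445−8²−4²)/(2·8·4) = 0.7069; θ_2 = -45.0131° (elbow-down)
β = atan2(7.8634,-7.9631) = 135.3607°; ψ = atan2(-2.8291,10.8278) = -14.6428°
θ_1 = β − ψ = 150.0036°
θ_3 = φ − θ_1 − θ_2 = 0.0095° (wrapped to (-180°,180°])

150.004 -45.013 0.010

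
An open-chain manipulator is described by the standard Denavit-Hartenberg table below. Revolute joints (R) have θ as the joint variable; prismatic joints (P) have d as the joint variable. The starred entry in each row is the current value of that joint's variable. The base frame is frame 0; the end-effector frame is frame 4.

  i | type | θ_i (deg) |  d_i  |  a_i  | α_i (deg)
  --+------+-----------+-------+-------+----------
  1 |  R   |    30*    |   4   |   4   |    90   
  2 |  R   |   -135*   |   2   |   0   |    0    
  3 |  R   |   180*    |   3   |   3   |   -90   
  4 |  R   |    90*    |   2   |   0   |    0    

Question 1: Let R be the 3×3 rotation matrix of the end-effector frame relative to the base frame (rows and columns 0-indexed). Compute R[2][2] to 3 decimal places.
End-effector z-axis (col 2 of R) = (-0.6124,-0.3536,0.7071)
R[2][2] = 0.7071

0.707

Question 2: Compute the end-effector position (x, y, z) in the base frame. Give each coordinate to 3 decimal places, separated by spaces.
after link 1: o_1 = (3.4641, 2.0000, 4.0000)
after link 2: o_2 = (4.4641, 0.2679, 4.0000)
after link 3: o_3 = (7.8012, -1.2695, 6.1213)
after link 4: o_4 = (6.5765, -1.9766, 7.5355)

6.576 -1.977 7.536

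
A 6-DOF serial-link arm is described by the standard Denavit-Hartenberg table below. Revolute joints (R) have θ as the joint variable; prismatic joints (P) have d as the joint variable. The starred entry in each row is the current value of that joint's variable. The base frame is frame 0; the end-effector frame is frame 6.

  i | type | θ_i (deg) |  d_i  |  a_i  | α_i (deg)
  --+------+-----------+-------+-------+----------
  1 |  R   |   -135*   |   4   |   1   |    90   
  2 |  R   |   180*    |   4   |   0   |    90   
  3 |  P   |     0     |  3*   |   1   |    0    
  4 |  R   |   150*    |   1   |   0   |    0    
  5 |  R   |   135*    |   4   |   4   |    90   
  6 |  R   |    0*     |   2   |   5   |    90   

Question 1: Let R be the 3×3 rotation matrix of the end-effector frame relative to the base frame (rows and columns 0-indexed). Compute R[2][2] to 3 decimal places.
End-effector z-axis (col 2 of R) = (0.0000,-0.0000,-1.0000)
R[2][2] = -1.0000

-1.000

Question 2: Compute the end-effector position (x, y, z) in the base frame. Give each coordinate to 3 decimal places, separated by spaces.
after link 1: o_1 = (-0.7071, -0.7071, 4.0000)
after link 2: o_2 = (-3.5355, 2.1213, 4.0000)
after link 3: o_3 = (-2.8284, 2.8284, 7.0000)
after link 4: o_4 = (-2.8284, 2.8284, 8.0000)
after link 5: o_5 = (0.6357, 0.8284, 12.0000)
after link 6: o_6 = (3.9658, -3.4036, 12.0000)

3.966 -3.404 12.000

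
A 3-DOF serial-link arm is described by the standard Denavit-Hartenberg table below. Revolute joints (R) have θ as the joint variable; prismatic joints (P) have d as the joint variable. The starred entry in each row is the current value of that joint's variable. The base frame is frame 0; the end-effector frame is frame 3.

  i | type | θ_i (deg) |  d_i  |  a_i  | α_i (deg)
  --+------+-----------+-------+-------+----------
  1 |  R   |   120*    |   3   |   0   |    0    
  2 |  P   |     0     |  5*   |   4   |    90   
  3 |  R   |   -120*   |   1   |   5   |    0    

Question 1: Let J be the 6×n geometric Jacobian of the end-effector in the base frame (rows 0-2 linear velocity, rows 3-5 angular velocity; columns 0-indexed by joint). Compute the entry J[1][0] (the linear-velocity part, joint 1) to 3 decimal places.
axis z_0 = ẑ; lever o_n−o_0 = (0.1160,1.7990,3.6699)
cross product → J_v[:, 0] = (-1.7990,0.1160,0.0000)
J_ω[:, 0] = z_0
entry J[1][0] = 0.1160

0.116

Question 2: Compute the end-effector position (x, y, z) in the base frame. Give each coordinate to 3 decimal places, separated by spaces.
after link 1: o_1 = (0.0000, 0.0000, 3.0000)
after link 2: o_2 = (-2.0000, 3.4641, 8.0000)
after link 3: o_3 = (0.1160, 1.7990, 3.6699)

0.116 1.799 3.670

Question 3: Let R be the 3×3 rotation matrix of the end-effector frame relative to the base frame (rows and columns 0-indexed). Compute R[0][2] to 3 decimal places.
End-effector z-axis (col 2 of R) = (0.8660,0.5000,0.0000)
R[0][2] = 0.8660

0.866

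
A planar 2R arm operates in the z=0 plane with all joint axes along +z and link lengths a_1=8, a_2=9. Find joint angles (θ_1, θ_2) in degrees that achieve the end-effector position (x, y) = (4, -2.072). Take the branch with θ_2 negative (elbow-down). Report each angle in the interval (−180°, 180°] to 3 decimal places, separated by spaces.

59.997 -149.999

cos θ_2 = (20.2932−8²−9²)/(2·8·9) = -0.8660; θ_2 = -149.9993° (elbow-down)
β = atan2(-2.0720,4.0000) = -27.3842°; ψ = atan2(-4.5001,0.2058) = -87.3812°
θ_1 = β − ψ = 59.9971°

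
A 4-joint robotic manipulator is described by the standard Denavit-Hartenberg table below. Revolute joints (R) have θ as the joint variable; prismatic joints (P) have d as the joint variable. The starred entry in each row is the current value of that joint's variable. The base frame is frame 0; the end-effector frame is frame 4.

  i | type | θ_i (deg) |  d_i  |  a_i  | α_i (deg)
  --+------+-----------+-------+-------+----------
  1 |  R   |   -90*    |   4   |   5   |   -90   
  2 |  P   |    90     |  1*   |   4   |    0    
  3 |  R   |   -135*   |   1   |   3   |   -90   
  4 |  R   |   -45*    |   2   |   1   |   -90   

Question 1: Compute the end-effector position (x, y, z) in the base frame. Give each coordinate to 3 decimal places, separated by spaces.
after link 1: o_1 = (0.0000, -5.0000, 4.0000)
after link 2: o_2 = (1.0000, -5.0000, 0.0000)
after link 3: o_3 = (2.0000, -7.1213, 2.1213)
after link 4: o_4 = (2.7071, -9.0355, 1.2071)

2.707 -9.036 1.207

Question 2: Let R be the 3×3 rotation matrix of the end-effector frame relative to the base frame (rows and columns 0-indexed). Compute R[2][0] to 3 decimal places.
End-effector x-axis (col 0 of R) = (0.7071,-0.5000,0.5000)
R[2][0] = 0.5000

0.500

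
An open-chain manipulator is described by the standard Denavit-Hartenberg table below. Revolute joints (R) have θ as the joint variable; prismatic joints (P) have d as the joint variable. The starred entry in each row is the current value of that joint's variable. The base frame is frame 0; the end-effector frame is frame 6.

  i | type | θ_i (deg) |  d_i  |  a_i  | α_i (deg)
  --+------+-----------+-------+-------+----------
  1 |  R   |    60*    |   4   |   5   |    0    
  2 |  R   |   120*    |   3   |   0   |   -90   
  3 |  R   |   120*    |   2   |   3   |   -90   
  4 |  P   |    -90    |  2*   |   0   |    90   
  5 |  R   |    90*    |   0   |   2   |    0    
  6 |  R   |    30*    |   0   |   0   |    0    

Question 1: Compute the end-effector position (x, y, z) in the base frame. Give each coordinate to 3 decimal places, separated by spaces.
7.464 2.330 6.402

after link 1: o_1 = (2.5000, 4.3301, 4.0000)
after link 2: o_2 = (2.5000, 4.3301, 7.0000)
after link 3: o_3 = (4.0000, 2.3301, 4.4019)
after link 4: o_4 = (5.7321, 2.3301, 5.4019)
after link 5: o_5 = (7.4641, 2.3301, 6.4019)
after link 6: o_6 = (7.4641, 2.3301, 6.4019)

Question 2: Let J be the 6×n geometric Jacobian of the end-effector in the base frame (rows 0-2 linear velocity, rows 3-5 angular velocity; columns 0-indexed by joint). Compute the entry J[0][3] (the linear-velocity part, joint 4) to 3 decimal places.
0.866

prismatic axis z_3 = (0.8660,-0.0000,0.5000)
J_v[:, 3] = z_3; J_ω[:, 3] = (0,0,0)
entry J[0][3] = 0.8660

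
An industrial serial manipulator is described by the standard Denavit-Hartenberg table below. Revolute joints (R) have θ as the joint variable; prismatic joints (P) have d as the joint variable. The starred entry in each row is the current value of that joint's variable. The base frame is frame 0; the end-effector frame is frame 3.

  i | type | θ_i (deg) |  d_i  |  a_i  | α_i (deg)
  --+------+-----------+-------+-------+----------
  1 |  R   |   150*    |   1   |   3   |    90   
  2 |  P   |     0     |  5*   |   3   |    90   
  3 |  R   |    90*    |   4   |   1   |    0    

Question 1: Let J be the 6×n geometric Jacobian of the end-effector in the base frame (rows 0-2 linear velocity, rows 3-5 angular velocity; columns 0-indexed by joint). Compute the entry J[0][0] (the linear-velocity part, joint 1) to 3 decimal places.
-8.196

axis z_0 = ẑ; lever o_n−o_0 = (-2.1962,8.1962,-3.0000)
cross product → J_v[:, 0] = (-8.1962,-2.1962,0.0000)
J_ω[:, 0] = z_0
entry J[0][0] = -8.1962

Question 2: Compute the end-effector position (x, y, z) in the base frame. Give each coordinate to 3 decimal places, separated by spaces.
after link 1: o_1 = (-2.5981, 1.5000, 1.0000)
after link 2: o_2 = (-2.6962, 7.3301, 1.0000)
after link 3: o_3 = (-2.1962, 8.1962, -3.0000)

-2.196 8.196 -3.000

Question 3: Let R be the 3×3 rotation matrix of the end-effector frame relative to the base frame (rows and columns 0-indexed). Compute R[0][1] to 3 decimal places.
0.866

End-effector y-axis (col 1 of R) = (0.8660,-0.5000,0.0000)
R[0][1] = 0.8660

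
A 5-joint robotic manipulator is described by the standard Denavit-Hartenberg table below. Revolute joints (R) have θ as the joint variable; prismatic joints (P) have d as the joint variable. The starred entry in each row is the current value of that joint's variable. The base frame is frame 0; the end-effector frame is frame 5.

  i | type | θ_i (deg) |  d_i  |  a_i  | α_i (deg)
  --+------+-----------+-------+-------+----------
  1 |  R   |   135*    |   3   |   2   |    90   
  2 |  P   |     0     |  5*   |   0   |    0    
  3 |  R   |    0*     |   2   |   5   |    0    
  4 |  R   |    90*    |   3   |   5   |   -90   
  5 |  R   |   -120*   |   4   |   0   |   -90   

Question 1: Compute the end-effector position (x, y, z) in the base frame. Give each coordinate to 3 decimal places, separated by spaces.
after link 1: o_1 = (-1.4142, 1.4142, 3.0000)
after link 2: o_2 = (2.1213, 4.9497, 3.0000)
after link 3: o_3 = (0.0000, 9.8995, 3.0000)
after link 4: o_4 = (2.1213, 12.0208, 8.0000)
after link 5: o_5 = (4.9497, 9.1924, 8.0000)

4.950 9.192 8.000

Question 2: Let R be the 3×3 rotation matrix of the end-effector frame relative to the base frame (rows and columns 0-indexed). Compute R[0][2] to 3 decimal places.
0.354

End-effector z-axis (col 2 of R) = (0.3536,0.3536,0.8660)
R[0][2] = 0.3536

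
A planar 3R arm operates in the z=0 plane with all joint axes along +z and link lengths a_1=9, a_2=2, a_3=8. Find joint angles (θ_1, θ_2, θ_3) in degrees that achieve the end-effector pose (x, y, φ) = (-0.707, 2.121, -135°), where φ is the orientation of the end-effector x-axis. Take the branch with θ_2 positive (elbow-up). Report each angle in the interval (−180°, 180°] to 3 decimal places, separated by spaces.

wrist centre = target − a_3·(cos φ, sin φ) = (4.9499, 7.7779)
cos θ_2 = (84.9961−9²−2²)/(2·9·2) = -0.0001; θ_2 = 90.0062° (elbow-up)
β = atan2(7.7779,4.9499) = 57.5272°; ψ = atan2(2.0000,8.9998) = 12.5291°
θ_1 = β − ψ = 44.9981°
θ_3 = φ − θ_1 − θ_2 = 89.9957° (wrapped to (-180°,180°])

44.998 90.006 89.996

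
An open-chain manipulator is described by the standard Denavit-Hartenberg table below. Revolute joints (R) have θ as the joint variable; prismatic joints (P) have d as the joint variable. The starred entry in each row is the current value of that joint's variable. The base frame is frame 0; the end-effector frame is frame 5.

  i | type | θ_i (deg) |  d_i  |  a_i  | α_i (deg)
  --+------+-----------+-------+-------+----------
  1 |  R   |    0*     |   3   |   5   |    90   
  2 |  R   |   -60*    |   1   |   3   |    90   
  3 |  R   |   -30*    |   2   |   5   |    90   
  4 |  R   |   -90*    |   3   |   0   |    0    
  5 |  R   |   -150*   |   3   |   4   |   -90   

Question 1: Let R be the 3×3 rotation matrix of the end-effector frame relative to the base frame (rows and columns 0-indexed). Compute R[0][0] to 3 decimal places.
-0.967

End-effector x-axis (col 0 of R) = (-0.9665,-0.2500,-0.0580)
R[0][0] = -0.9665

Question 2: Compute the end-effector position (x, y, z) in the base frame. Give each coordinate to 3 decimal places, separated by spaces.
1.567 5.696 -1.982

after link 1: o_1 = (5.0000, 0.0000, 3.0000)
after link 2: o_2 = (6.5000, -1.0000, 0.4019)
after link 3: o_3 = (6.9330, 1.5000, -4.3481)
after link 4: o_4 = (6.1830, 4.0981, -3.0490)
after link 5: o_5 = (1.5670, 5.6962, -1.9821)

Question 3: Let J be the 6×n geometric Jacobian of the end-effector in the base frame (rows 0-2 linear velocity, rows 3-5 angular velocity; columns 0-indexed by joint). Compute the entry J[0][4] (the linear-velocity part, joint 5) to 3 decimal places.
axis z_4 = (-0.2500,0.8660,0.4330); lever o_n−o_4 = (-4.6160,1.5981,1.0670)
cross product → J_v[:, 4] = (0.2321,-1.7321,3.5981)
J_ω[:, 4] = z_4
entry J[0][4] = 0.2321

0.232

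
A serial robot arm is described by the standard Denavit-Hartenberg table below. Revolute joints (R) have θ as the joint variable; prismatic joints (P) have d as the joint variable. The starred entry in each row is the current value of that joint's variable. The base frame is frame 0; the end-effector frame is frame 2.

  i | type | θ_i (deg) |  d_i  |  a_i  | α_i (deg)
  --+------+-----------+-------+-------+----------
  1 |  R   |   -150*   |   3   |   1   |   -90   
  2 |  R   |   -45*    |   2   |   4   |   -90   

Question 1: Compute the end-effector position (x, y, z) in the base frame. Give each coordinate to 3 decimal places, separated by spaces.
-2.316 -3.646 5.828

after link 1: o_1 = (-0.8660, -0.5000, 3.0000)
after link 2: o_2 = (-2.3155, -3.6463, 5.8284)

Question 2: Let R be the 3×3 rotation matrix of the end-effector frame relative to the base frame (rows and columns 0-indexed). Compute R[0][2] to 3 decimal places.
-0.612

End-effector z-axis (col 2 of R) = (-0.6124,-0.3536,-0.7071)
R[0][2] = -0.6124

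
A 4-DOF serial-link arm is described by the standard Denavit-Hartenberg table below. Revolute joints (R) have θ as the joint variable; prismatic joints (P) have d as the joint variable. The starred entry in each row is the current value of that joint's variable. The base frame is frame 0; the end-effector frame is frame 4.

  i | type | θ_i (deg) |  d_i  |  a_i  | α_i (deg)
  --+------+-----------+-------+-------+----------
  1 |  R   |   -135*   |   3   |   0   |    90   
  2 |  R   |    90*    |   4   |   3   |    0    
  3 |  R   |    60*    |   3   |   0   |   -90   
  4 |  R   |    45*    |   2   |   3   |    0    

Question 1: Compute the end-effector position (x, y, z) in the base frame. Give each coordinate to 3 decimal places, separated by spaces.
after link 1: o_1 = (0.0000, 0.0000, 3.0000)
after link 2: o_2 = (-2.8284, 2.8284, 6.0000)
after link 3: o_3 = (-4.9497, 4.9497, 6.0000)
after link 4: o_4 = (-1.4436, 5.4559, 5.3286)

-1.444 5.456 5.329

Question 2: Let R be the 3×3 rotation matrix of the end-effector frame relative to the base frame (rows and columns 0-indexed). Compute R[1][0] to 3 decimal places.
-0.067

End-effector x-axis (col 0 of R) = (0.9330,-0.0670,0.3536)
R[1][0] = -0.0670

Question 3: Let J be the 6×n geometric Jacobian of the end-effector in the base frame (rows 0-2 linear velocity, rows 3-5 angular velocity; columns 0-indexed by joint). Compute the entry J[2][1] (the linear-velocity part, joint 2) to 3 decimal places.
axis z_1 = (-0.7071,0.7071,0.0000); lever o_n−o_1 = (-1.4436,5.4559,2.3286)
cross product → J_v[:, 1] = (1.6466,1.6466,-2.8371)
J_ω[:, 1] = z_1
entry J[2][1] = -2.8371

-2.837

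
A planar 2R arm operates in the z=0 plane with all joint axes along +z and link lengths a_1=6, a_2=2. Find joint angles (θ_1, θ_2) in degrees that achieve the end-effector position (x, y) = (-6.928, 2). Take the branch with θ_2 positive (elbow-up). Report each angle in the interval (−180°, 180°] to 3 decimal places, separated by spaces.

cos θ_2 = (51.9972−6²−2²)/(2·6·2) = 0.4999; θ_2 = 60.0078° (elbow-up)
β = atan2(2.0000,-6.9280) = 163.8974°; ψ = atan2(1.7322,6.9998) = 13.8994°
θ_1 = β − ψ = 149.9981°

149.998 60.008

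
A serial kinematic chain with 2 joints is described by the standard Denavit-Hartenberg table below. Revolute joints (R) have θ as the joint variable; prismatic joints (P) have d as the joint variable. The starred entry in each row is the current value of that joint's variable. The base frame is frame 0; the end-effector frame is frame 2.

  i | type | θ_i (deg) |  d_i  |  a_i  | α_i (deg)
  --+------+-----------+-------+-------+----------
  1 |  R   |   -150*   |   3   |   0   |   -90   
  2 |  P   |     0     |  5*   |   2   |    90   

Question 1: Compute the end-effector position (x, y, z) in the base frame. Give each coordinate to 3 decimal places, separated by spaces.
after link 1: o_1 = (0.0000, 0.0000, 3.0000)
after link 2: o_2 = (0.7679, -5.3301, 3.0000)

0.768 -5.330 3.000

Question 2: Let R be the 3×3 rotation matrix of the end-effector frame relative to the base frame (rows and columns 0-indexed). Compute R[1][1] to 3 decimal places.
End-effector y-axis (col 1 of R) = (0.5000,-0.8660,0.0000)
R[1][1] = -0.8660

-0.866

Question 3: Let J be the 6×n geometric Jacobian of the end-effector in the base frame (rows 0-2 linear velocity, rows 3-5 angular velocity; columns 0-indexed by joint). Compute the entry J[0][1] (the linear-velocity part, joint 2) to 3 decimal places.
prismatic axis z_1 = (0.5000,-0.8660,0.0000)
J_v[:, 1] = z_1; J_ω[:, 1] = (0,0,0)
entry J[0][1] = 0.5000

0.500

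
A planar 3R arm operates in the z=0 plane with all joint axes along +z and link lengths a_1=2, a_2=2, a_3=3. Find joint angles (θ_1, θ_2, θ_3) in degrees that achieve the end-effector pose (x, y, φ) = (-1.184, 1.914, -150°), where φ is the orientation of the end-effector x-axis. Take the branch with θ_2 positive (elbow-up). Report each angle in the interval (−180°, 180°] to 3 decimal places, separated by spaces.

44.991 45.019 119.990

wrist centre = target − a_3·(cos φ, sin φ) = (1.4141, 3.4140)
cos θ_2 = (13.6550−2²−2²)/(2·2·2) = 0.7069; θ_2 = 45.0187° (elbow-up)
β = atan2(3.4140,1.4141) = 67.5007°; ψ = atan2(1.4147,3.4138) = 22.5094°
θ_1 = β − ψ = 44.9913°
θ_3 = φ − θ_1 − θ_2 = 119.9899° (wrapped to (-180°,180°])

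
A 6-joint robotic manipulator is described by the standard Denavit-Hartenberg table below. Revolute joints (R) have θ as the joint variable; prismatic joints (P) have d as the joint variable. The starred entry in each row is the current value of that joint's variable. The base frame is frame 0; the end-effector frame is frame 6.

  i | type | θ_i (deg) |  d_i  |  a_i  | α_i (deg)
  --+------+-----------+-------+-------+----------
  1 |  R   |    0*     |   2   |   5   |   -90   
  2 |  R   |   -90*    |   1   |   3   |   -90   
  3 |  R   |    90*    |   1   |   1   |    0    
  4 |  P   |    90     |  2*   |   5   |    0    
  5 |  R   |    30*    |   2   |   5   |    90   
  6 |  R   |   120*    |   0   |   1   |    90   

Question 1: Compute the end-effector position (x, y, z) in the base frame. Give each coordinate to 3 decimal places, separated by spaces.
after link 1: o_1 = (5.0000, 0.0000, 2.0000)
after link 2: o_2 = (5.0000, 1.0000, 5.0000)
after link 3: o_3 = (6.0000, -0.0000, 5.0000)
after link 4: o_4 = (8.0000, -0.0000, -0.0000)
after link 5: o_5 = (10.0000, 2.5000, -4.3301)
after link 6: o_6 = (10.8660, 2.2500, -3.8971)

10.866 2.250 -3.897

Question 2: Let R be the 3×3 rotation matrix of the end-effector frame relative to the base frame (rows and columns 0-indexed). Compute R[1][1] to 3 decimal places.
End-effector y-axis (col 1 of R) = (0.0000,-0.8660,-0.5000)
R[1][1] = -0.8660

-0.866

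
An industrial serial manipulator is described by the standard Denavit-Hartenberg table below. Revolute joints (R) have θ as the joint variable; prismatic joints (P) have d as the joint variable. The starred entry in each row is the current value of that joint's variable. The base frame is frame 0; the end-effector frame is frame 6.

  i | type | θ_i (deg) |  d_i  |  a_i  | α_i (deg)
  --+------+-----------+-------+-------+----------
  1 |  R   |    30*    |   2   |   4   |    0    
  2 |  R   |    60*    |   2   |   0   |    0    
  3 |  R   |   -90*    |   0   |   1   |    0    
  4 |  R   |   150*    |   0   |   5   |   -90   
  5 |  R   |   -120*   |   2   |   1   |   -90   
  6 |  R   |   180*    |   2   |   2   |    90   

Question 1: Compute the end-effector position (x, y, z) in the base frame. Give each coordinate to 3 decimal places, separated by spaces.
after link 1: o_1 = (3.4641, 2.0000, 2.0000)
after link 2: o_2 = (3.4641, 2.0000, 4.0000)
after link 3: o_3 = (4.4641, 2.0000, 4.0000)
after link 4: o_4 = (0.1340, 4.5000, 4.0000)
after link 5: o_5 = (-0.4330, 2.5179, 4.8660)
after link 6: o_6 = (-2.7990, 3.8840, 4.1340)

-2.799 3.884 4.134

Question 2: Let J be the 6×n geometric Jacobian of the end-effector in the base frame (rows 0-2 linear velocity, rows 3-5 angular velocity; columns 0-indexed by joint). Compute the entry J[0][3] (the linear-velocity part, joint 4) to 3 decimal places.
axis z_3 = (0.0000,0.0000,1.0000); lever o_n−o_3 = (-7.2631,1.8840,0.1340)
cross product → J_v[:, 3] = (-1.8840,-7.2631,0.0000)
J_ω[:, 3] = z_3
entry J[0][3] = -1.8840

-1.884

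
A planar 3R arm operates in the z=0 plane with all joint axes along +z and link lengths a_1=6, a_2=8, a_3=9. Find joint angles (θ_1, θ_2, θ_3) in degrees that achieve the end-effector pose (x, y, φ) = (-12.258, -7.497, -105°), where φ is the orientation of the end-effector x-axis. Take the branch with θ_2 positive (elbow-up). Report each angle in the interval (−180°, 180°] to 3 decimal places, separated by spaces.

120.003 89.995 45.003

wrist centre = target − a_3·(cos φ, sin φ) = (-9.9286, 1.1963)
cos θ_2 = (100.0089−6²−8²)/(2·6·8) = 0.0001; θ_2 = 89.9947° (elbow-up)
β = atan2(1.1963,-9.9286) = 173.1294°; ψ = atan2(8.0000,6.0007) = 53.1267°
θ_1 = β − ψ = 120.0027°
θ_3 = φ − θ_1 − θ_2 = 45.0026° (wrapped to (-180°,180°])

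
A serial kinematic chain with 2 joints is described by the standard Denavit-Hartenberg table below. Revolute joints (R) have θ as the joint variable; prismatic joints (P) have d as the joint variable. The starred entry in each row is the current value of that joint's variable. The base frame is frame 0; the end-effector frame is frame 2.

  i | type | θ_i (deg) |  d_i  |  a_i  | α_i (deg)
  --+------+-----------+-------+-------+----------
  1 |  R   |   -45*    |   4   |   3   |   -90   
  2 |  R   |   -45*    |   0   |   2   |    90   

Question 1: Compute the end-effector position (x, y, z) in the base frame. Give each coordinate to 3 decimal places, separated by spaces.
after link 1: o_1 = (2.1213, -2.1213, 4.0000)
after link 2: o_2 = (3.1213, -3.1213, 5.4142)

3.121 -3.121 5.414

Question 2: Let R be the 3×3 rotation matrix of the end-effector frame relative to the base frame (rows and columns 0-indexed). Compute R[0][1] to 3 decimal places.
0.707

End-effector y-axis (col 1 of R) = (0.7071,0.7071,0.0000)
R[0][1] = 0.7071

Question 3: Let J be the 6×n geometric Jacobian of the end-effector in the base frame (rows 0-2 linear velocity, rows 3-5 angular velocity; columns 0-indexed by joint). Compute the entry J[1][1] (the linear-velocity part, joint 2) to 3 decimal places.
axis z_1 = (0.7071,0.7071,0.0000); lever o_n−o_1 = (1.0000,-1.0000,1.4142)
cross product → J_v[:, 1] = (1.0000,-1.0000,-1.4142)
J_ω[:, 1] = z_1
entry J[1][1] = -1.0000

-1.000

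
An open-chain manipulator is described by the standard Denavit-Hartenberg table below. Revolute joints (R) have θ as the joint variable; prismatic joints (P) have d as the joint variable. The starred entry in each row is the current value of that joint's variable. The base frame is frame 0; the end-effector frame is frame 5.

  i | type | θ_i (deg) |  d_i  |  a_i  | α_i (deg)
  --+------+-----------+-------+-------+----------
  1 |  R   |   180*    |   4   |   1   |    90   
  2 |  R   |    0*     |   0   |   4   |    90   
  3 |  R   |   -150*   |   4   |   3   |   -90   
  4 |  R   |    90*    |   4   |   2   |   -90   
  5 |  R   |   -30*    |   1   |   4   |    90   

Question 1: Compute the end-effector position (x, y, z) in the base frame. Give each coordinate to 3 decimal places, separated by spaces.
after link 1: o_1 = (-1.0000, 0.0000, 4.0000)
after link 2: o_2 = (-5.0000, 0.0000, 4.0000)
after link 3: o_3 = (-2.4019, -1.5000, -0.0000)
after link 4: o_4 = (-4.4019, -4.9641, 2.0000)
after link 5: o_5 = (-6.2679, -6.1962, 5.4641)

-6.268 -6.196 5.464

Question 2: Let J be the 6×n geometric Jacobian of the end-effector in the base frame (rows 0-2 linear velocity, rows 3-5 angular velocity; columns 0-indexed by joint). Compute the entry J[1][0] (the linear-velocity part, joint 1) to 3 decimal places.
-6.268

axis z_0 = ẑ; lever o_n−o_0 = (-6.2679,-6.1962,5.4641)
cross product → J_v[:, 0] = (6.1962,-6.2679,0.0000)
J_ω[:, 0] = z_0
entry J[1][0] = -6.2679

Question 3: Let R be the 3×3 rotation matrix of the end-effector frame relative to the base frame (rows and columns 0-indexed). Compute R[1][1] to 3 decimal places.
End-effector y-axis (col 1 of R) = (-0.8660,0.5000,0.0000)
R[1][1] = 0.5000

0.500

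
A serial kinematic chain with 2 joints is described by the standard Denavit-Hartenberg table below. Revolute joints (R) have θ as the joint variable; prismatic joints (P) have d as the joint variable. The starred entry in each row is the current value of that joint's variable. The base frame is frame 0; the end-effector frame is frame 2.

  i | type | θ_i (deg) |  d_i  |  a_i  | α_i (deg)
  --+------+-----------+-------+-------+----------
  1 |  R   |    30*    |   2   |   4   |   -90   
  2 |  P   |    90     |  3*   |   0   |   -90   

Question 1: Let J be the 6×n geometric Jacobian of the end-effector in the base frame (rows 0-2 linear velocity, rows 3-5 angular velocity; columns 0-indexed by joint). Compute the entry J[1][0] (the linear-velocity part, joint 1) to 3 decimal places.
axis z_0 = ẑ; lever o_n−o_0 = (1.9641,4.5981,2.0000)
cross product → J_v[:, 0] = (-4.5981,1.9641,0.0000)
J_ω[:, 0] = z_0
entry J[1][0] = 1.9641

1.964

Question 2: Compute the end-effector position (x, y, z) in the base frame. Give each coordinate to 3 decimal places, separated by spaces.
after link 1: o_1 = (3.4641, 2.0000, 2.0000)
after link 2: o_2 = (1.9641, 4.5981, 2.0000)

1.964 4.598 2.000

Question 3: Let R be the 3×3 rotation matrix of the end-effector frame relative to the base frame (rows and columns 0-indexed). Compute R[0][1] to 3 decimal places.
End-effector y-axis (col 1 of R) = (0.5000,-0.8660,-0.0000)
R[0][1] = 0.5000

0.500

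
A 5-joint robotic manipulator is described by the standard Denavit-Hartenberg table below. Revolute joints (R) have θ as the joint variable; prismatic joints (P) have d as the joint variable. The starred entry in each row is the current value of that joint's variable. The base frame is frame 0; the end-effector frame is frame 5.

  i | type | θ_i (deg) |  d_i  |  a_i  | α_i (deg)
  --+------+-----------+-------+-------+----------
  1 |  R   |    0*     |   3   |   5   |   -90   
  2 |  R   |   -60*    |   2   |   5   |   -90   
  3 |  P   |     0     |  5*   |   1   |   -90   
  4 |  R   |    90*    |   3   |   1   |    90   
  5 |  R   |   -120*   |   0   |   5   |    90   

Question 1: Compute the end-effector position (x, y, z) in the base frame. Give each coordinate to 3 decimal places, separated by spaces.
after link 1: o_1 = (5.0000, 0.0000, 3.0000)
after link 2: o_2 = (7.5000, 2.0000, 7.3301)
after link 3: o_3 = (12.3301, 2.0000, 5.6962)
after link 4: o_4 = (11.4641, -1.0000, 6.1962)
after link 5: o_5 = (13.6292, 3.3301, 4.9462)

13.629 3.330 4.946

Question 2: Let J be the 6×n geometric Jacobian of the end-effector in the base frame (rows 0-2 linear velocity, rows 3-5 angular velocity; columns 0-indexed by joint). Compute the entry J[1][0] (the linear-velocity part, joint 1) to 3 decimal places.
13.629

axis z_0 = ẑ; lever o_n−o_0 = (13.6292,3.3301,4.9462)
cross product → J_v[:, 0] = (-3.3301,13.6292,0.0000)
J_ω[:, 0] = z_0
entry J[1][0] = 13.6292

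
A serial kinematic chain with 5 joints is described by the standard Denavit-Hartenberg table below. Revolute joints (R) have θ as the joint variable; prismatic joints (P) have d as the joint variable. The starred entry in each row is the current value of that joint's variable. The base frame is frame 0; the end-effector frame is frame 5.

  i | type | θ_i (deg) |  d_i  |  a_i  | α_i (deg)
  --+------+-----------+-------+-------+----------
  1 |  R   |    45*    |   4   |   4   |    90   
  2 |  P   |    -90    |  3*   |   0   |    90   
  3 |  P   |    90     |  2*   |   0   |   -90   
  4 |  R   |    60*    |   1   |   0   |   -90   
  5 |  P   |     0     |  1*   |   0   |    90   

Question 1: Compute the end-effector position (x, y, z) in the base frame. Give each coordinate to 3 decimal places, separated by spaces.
after link 1: o_1 = (2.8284, 2.8284, 4.0000)
after link 2: o_2 = (4.9497, 0.7071, 4.0000)
after link 3: o_3 = (3.5355, -0.7071, 4.0000)
after link 4: o_4 = (3.5355, -0.7071, 5.0000)
after link 5: o_5 = (3.2767, 0.2588, 5.0000)

3.277 0.259 5.000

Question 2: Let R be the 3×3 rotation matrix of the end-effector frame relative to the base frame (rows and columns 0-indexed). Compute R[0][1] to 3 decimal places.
-0.259

End-effector y-axis (col 1 of R) = (-0.2588,0.9659,0.0000)
R[0][1] = -0.2588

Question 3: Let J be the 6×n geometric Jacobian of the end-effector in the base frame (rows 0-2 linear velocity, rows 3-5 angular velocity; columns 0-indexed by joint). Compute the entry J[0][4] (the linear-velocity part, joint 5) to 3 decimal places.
-0.259

prismatic axis z_4 = (-0.2588,0.9659,0.0000)
J_v[:, 4] = z_4; J_ω[:, 4] = (0,0,0)
entry J[0][4] = -0.2588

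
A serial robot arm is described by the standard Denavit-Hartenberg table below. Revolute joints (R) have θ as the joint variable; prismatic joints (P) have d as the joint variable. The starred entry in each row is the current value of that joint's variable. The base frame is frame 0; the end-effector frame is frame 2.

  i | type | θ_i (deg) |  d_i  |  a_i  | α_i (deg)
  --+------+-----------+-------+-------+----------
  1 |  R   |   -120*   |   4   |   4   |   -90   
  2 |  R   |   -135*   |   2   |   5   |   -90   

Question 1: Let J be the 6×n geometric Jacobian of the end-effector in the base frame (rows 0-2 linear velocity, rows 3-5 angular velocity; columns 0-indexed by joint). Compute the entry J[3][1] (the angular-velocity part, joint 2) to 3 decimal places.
axis z_1 = (0.8660,-0.5000,0.0000); lever o_n−o_1 = (3.4998,2.0619,3.5355)
cross product → J_v[:, 1] = (-1.7678,-3.0619,3.5355)
J_ω[:, 1] = z_1
entry J[3][1] = 0.8660

0.866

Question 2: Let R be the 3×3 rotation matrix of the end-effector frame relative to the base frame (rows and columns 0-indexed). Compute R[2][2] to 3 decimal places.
0.707

End-effector z-axis (col 2 of R) = (-0.3536,-0.6124,0.7071)
R[2][2] = 0.7071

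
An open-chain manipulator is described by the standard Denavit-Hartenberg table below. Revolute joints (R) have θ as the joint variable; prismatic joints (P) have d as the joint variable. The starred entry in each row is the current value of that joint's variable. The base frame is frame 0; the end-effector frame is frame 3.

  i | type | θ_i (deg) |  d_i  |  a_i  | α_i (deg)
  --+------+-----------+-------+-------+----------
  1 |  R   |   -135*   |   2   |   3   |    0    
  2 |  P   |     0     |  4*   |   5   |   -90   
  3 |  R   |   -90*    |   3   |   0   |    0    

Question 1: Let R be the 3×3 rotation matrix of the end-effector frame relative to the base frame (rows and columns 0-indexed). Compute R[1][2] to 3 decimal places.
-0.707

End-effector z-axis (col 2 of R) = (0.7071,-0.7071,0.0000)
R[1][2] = -0.7071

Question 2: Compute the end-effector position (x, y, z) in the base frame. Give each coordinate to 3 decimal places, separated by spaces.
-3.536 -7.778 6.000

after link 1: o_1 = (-2.1213, -2.1213, 2.0000)
after link 2: o_2 = (-5.6569, -5.6569, 6.0000)
after link 3: o_3 = (-3.5355, -7.7782, 6.0000)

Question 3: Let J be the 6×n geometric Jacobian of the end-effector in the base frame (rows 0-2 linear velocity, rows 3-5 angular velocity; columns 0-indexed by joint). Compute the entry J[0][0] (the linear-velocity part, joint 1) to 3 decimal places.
axis z_0 = ẑ; lever o_n−o_0 = (-3.5355,-7.7782,6.0000)
cross product → J_v[:, 0] = (7.7782,-3.5355,0.0000)
J_ω[:, 0] = z_0
entry J[0][0] = 7.7782

7.778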